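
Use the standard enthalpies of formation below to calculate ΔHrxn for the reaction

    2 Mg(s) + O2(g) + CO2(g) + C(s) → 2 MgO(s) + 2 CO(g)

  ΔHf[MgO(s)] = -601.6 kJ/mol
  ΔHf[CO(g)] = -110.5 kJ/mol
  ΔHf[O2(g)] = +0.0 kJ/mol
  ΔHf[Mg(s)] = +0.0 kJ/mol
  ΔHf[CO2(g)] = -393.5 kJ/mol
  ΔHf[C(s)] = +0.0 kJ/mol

Products: 2·(-601.6) + 2·(-110.5) = -1424.2
Reactants: 2·(+0.0) + 1·(+0.0) + 1·(-393.5) + 1·(+0.0) = -393.5
ΔHrxn = (-1424.2) − (-393.5) = -1030.7 kJ/mol

ΔHrxn = -1030.7 kJ/mol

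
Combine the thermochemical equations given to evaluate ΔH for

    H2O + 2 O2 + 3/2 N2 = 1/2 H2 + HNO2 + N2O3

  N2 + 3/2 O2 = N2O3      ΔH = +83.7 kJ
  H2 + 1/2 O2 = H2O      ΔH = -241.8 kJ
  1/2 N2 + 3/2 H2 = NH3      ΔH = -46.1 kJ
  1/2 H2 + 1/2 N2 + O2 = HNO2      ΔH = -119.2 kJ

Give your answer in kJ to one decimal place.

equation 1 as written (N2O3 already on the product side): +83.7 kJ
equation 2 reversed (reverse to put H2O on the reactant side): +241.8 kJ
equation 3: not needed (NH3 appears nowhere else).
equation 4 as written (HNO2 already on the product side): -119.2 kJ
Since enthalpy is a state function, ΔH = (+83.7) + (+241.8) + (-119.2) = 206.3 kJ

ΔH = 206.3 kJ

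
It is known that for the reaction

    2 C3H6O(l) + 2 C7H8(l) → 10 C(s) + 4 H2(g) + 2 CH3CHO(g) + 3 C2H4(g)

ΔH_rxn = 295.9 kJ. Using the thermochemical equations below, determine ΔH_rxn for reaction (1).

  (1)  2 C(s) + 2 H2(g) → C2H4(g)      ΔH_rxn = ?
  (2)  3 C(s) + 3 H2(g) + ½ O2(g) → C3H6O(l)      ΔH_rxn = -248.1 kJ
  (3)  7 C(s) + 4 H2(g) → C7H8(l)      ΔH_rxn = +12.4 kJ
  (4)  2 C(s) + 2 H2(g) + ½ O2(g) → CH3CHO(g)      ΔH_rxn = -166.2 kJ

(1) × 3 (×3 to match 3 C2H4(g) in the target): contributes 3·x
(2) reversed and × 2 (reverse to put C3H6O(l) on the reactant side; ×2 to match 2 C3H6O(l) in the target): (-2)·(-248.1) = +496.2 kJ
(3) reversed and × 2 (C7H8(l) must end up as a reactant; ×2 to match 2 C7H8(l) in the target): (-2)·(+12.4) = -24.8 kJ
(4) × 2 (scale by 2 for the 2 CH3CHO(g)): (2)·(-166.2) = -332.4 kJ
+295.9 = (+496.2) + (-24.8) + (-332.4) + 3·x
x = (+295.9 − (+139.0)) / (3) = 52.3 kJ

ΔH_rxn = 52.3 kJ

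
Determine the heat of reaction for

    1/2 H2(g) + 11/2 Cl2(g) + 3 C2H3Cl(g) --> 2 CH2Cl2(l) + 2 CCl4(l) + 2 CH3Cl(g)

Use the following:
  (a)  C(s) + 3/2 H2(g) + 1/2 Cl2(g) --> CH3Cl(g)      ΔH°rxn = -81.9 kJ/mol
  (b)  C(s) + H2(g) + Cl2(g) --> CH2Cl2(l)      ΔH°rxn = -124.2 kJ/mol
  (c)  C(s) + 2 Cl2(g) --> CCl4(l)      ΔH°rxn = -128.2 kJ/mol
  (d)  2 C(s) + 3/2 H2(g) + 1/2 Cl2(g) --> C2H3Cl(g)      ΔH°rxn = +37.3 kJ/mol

(a) × 2 (×2 to match 2 CH3Cl(g) in the target): (2)·(-81.9) = -163.8 kJ/mol
(b) × 2 (scale by 2 for the 2 CH2Cl2(l)): (2)·(-124.2) = -248.4 kJ/mol
(c) × 2 (×2 to match 2 CCl4(l) in the target): (2)·(-128.2) = -256.4 kJ/mol
(d) reversed and × 3 (reverse to put C2H3Cl(g) on the reactant side; scale by 3 for the 3 C2H3Cl(g)): (-3)·(+37.3) = -111.9 kJ/mol
Since enthalpy is a state function, ΔH°rxn = (-163.8) + (-248.4) + (-256.4) + (-111.9) = -780.5 kJ/mol

ΔH°rxn = -780.5 kJ/mol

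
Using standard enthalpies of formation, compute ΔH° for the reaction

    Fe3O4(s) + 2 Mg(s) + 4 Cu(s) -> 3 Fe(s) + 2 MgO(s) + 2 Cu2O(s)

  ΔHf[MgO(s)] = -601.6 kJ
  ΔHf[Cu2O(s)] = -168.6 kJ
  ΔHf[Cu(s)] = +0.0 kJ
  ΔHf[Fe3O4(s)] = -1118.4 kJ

ΔH° = -422.0 kJ

Products: 3·(+0.0) + 2·(-601.6) + 2·(-168.6) = -1540.4
Reactants: 1·(-1118.4) + 2·(+0.0) + 4·(+0.0) = -1118.4
ΔH° = (-1540.4) − (-1118.4) = -422.0 kJ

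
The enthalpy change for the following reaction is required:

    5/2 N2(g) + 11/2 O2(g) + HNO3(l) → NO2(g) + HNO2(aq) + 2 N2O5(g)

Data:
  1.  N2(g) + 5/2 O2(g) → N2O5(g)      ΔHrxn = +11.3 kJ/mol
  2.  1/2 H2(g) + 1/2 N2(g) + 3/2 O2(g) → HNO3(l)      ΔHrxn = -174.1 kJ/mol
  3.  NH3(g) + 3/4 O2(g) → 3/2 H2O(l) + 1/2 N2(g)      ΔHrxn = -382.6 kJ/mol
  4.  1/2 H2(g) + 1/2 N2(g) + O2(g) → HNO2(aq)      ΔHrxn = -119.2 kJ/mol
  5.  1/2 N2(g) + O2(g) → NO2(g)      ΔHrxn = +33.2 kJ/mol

ΔHrxn = 110.7 kJ/mol

eq. 1 × 2 (×2 to match 2 N2O5(g) in the target): (2)·(+11.3) = +22.6 kJ/mol
eq. 2 reversed (HNO3(l) must end up as a reactant): +174.1 kJ/mol
eq. 3: not needed (NH3(g) appears nowhere else).
eq. 4 as written (HNO2(aq) already on the product side): -119.2 kJ/mol
eq. 5 as written (NO2(g) already on the product side): +33.2 kJ/mol
By Hess's law, ΔHrxn = (+22.6) + (+174.1) + (-119.2) + (+33.2) = 110.7 kJ/mol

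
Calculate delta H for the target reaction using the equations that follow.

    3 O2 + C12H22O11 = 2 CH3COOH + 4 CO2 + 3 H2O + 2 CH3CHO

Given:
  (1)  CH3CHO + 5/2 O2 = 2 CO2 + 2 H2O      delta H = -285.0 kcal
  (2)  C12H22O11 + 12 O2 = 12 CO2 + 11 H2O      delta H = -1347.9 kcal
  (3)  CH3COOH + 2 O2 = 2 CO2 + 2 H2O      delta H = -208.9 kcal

delta H = -360.1 kcal

(1) reversed and × 2 (reverse to put CH3CHO on the product side; scale by 2 for the 2 CH3CHO): (-2)·(-285.0) = +570.0 kcal
(2) as written (C12H22O11 already on the reactant side): -1347.9 kcal
(3) reversed and × 2 (CH3COOH must end up as a product; ×2 to match 2 CH3COOH in the target): (-2)·(-208.9) = +417.8 kcal
Since enthalpy is a state function, delta H = (+570.0) + (-1347.9) + (+417.8) = -360.1 kcal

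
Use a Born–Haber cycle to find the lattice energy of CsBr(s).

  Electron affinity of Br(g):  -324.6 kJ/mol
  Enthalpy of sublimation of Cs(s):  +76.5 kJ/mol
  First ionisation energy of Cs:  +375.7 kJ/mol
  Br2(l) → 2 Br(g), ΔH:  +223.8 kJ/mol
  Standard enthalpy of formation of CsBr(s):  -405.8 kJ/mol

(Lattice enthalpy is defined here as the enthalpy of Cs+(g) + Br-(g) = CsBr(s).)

U = -645.3 kJ/mol

ΔHf° = 1·ΔHsub + 1·(ΣIE) + 1/2·D(Br2) + 1·EA + U
-405.8 = 1·(+76.5) + 1·(+375.7) + 1/2·(+223.8) + 1·(-324.6) + U
U = -405.8 − (+239.5) = -645.3 kJ/mol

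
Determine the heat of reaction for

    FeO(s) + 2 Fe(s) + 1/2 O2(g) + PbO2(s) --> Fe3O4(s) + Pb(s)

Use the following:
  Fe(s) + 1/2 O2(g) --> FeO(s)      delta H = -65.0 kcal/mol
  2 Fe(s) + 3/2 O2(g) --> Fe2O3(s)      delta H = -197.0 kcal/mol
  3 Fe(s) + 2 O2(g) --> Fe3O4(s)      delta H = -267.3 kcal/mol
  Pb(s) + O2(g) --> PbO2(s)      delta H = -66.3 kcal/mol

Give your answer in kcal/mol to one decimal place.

delta H = -136.0 kcal/mol

equation 1 reversed (FeO(s) must end up as a reactant): +65.0 kcal/mol
equation 2: not needed (Fe2O3(s) appears nowhere else).
equation 3 as written (Fe3O4(s) already on the product side): -267.3 kcal/mol
equation 4 reversed (reverse to put PbO2(s) on the reactant side): +66.3 kcal/mol
By Hess's law, delta H = (+65.0) + (-267.3) + (+66.3) = -136.0 kcal/mol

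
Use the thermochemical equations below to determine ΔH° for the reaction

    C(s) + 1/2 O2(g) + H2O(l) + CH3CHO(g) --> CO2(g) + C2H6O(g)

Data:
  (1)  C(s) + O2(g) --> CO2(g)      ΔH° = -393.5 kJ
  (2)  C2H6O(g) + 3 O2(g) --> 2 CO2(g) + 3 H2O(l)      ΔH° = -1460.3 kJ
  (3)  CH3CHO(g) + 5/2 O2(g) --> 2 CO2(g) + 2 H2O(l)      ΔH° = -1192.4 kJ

(1) as written: -393.5 kJ
(2) reversed: +1460.3 kJ
(3) as written: -1192.4 kJ
Summing the manipulated equations, ΔH° = (1)·(-393.5) + (-1)·(-1460.3) + (1)·(-1192.4) = -125.6 kJ

ΔH° = -125.6 kJ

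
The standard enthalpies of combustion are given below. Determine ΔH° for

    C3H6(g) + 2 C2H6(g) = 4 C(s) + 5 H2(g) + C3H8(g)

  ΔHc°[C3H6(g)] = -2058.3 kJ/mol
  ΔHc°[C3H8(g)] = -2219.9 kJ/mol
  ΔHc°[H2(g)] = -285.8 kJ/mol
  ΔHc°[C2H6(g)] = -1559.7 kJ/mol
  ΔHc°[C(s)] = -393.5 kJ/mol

With combustion enthalpies, reactants minus products:
= [1·(-2058.3) + 2·(-1559.7)] − [4·(-393.5) + 5·(-285.8) + 1·(-2219.9)]
= 45.2 kJ/mol

ΔH° = 45.2 kJ/mol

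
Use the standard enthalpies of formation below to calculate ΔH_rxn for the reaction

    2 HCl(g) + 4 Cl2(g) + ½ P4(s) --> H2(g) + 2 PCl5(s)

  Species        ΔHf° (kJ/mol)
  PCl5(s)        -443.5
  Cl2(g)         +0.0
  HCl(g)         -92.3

ΔH_rxn = -702.4 kJ/mol

ΔH°rxn = Σ nΔHf°(products) − Σ nΔHf°(reactants).
Products: 1·(+0.0) + 2·(-443.5) = -887.0
Reactants: 2·(-92.3) + 4·(+0.0) + 1/2·(+0.0) = -184.6
ΔH_rxn = (-887.0) − (-184.6) = -702.4 kJ/mol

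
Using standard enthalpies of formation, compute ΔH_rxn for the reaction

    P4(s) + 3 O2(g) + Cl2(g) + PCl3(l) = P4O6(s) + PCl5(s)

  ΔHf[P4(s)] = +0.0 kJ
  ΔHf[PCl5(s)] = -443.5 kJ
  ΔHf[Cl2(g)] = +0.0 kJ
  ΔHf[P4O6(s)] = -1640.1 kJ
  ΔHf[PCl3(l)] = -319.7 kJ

ΔH_rxn = -1763.9 kJ

Products: 1·(-1640.1) + 1·(-443.5) = -2083.6
Reactants: 1·(+0.0) + 3·(+0.0) + 1·(+0.0) + 1·(-319.7) = -319.7
ΔH_rxn = (-2083.6) − (-319.7) = -1763.9 kJ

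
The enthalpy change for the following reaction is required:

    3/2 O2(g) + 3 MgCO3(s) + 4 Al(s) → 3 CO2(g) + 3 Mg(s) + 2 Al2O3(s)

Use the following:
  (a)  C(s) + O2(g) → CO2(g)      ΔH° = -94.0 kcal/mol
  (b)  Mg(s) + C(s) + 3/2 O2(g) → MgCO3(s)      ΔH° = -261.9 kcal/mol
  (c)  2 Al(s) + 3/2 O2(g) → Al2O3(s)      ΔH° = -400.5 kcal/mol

(a) × 3 (scale by 3 for the 3 CO2(g)): (3)·(-94.0) = -282.0 kcal/mol
(b) reversed and × 3 (MgCO3(s) must end up as a reactant; scale by 3 for the 3 MgCO3(s)): (-3)·(-261.9) = +785.7 kcal/mol
(c) × 2 (×2 to match 2 Al2O3(s) in the target): (2)·(-400.5) = -801.0 kcal/mol
By Hess's law, ΔH° = (-282.0) + (+785.7) + (-801.0) = -297.3 kcal/mol

ΔH° = -297.3 kcal/mol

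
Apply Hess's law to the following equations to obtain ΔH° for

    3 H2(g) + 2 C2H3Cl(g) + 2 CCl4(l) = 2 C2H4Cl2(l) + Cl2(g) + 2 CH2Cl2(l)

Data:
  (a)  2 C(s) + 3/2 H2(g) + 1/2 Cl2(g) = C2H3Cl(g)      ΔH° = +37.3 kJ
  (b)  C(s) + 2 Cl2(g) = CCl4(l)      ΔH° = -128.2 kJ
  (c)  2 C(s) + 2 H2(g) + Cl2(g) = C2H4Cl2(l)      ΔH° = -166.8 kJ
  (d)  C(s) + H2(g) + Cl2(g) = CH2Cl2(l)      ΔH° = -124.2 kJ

(a) reversed and × 2 (reverse to put C2H3Cl(g) on the reactant side; scale by 2 for the 2 C2H3Cl(g)): (-2)·(+37.3) = -74.6 kJ
(b) reversed and × 2 (CCl4(l) must end up as a reactant; ×2 to match 2 CCl4(l) in the target): (-2)·(-128.2) = +256.4 kJ
(c) × 2 (×2 to match 2 C2H4Cl2(l) in the target): (2)·(-166.8) = -333.6 kJ
(d) × 2 (scale by 2 for the 2 CH2Cl2(l)): (2)·(-124.2) = -248.4 kJ
Summing the manipulated equations, ΔH° = (-2)·(+37.3) + (-2)·(-128.2) + (2)·(-166.8) + (2)·(-124.2) = -400.2 kJ

ΔH° = -400.2 kJ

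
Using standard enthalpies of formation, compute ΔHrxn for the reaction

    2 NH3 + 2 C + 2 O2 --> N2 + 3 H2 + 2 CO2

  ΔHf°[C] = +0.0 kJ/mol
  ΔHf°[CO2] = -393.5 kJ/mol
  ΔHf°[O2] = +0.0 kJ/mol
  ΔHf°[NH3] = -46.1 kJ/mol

ΔHrxn = -694.8 kJ/mol

Products: 1·(+0.0) + 3·(+0.0) + 2·(-393.5) = -787.0
Reactants: 2·(-46.1) + 2·(+0.0) + 2·(+0.0) = -92.2
ΔHrxn = (-787.0) − (-92.2) = -694.8 kJ/mol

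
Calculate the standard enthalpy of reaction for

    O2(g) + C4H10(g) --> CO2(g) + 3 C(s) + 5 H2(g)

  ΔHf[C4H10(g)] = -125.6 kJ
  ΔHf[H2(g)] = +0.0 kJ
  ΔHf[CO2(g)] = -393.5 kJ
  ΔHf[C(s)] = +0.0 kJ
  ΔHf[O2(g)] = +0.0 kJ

ΔH°rxn = Σ nΔHf°(products) − Σ nΔHf°(reactants).
Products: 1·(-393.5) + 3·(+0.0) + 5·(+0.0) = -393.5
Reactants: 1·(+0.0) + 1·(-125.6) = -125.6
ΔHrxn = (-393.5) − (-125.6) = -267.9 kJ

ΔHrxn = -267.9 kJ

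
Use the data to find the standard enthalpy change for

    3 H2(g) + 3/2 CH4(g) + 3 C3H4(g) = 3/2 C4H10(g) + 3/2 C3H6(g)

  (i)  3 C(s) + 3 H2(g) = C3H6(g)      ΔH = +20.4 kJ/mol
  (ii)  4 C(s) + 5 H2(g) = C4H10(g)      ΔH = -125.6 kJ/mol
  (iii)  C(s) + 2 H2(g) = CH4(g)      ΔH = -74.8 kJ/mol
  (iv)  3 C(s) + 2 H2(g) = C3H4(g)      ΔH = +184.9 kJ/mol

(i) × 3/2 (scale by 3/2 for the 3/2 C3H6(g)): (3/2)·(+20.4) = +30.6 kJ/mol
(ii) × 3/2 (×3/2 to match 3/2 C4H10(g) in the target): (3/2)·(-125.6) = -188.4 kJ/mol
(iii) reversed and × 3/2 (reverse to put CH4(g) on the reactant side; ×3/2 to match 3/2 CH4(g) in the target): (-3/2)·(-74.8) = +112.2 kJ/mol
(iv) reversed and × 3 (C3H4(g) must end up as a reactant; ×3 to match 3 C3H4(g) in the target): (-3)·(+184.9) = -554.7 kJ/mol
Summing the manipulated equations, ΔH = (3/2)·(+20.4) + (3/2)·(-125.6) + (-3/2)·(-74.8) + (-3)·(+184.9) = -600.3 kJ/mol

ΔH = -600.3 kJ/mol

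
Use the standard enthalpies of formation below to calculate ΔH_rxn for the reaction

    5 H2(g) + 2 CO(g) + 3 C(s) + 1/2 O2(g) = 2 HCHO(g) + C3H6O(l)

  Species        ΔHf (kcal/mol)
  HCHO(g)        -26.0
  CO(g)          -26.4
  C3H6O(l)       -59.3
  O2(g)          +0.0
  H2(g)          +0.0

ΔH°rxn = Σ nΔHf°(products) − Σ nΔHf°(reactants).
Products: 2·(-26.0) + 1·(-59.3) = -111.3
Reactants: 5·(+0.0) + 2·(-26.4) + 3·(+0.0) + 1/2·(+0.0) = -52.8
ΔH_rxn = (-111.3) − (-52.8) = -58.5 kcal/mol

ΔH_rxn = -58.5 kcal/mol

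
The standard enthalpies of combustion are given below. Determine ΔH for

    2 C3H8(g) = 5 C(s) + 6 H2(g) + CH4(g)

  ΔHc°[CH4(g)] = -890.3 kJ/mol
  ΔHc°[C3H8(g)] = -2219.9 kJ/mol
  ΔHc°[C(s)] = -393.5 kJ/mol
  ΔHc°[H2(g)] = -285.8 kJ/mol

ΔH = 132.8 kJ/mol

With combustion enthalpies, reactants minus products:
= [2·(-2219.9)] − [5·(-393.5) + 6·(-285.8) + 1·(-890.3)]
= 132.8 kJ/mol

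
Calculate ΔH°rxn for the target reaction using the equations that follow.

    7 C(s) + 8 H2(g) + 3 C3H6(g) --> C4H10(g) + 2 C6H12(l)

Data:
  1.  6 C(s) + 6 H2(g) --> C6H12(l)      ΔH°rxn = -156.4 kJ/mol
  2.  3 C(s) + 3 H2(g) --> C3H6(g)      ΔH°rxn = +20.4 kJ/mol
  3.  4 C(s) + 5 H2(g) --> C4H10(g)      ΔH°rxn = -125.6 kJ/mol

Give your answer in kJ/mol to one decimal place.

eq. 1 × 2: (2)·(-156.4) = -312.8 kJ/mol
eq. 2 reversed and × 3: (-3)·(+20.4) = -61.2 kJ/mol
eq. 3 as written: -125.6 kJ/mol
By Hess's law, ΔH°rxn = (-312.8) + (-61.2) + (-125.6) = -499.6 kJ/mol

ΔH°rxn = -499.6 kJ/mol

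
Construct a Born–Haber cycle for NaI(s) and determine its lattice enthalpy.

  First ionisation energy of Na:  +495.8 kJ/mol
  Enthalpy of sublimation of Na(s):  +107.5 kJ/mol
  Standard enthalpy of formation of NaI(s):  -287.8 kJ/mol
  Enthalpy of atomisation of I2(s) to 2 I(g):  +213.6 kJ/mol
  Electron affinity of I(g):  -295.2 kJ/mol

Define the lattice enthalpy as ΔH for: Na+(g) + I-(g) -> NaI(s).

U = -702.7 kJ/mol

ΔHf° = 1·ΔHsub + 1·(ΣIE) + 1/2·D(I2) + 1·EA + U
-287.8 = 1·(+107.5) + 1·(+495.8) + 1/2·(+213.6) + 1·(-295.2) + U
U = -287.8 − (+414.9) = -702.7 kJ/mol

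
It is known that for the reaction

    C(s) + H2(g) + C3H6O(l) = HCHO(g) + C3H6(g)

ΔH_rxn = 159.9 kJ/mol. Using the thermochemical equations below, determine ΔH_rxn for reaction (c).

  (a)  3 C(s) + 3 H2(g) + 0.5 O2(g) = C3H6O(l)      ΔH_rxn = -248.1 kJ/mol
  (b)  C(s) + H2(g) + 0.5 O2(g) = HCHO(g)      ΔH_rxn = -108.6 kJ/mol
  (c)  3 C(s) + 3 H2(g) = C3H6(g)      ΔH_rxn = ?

(a) reversed: +248.1 kJ/mol
(b) as written: -108.6 kJ/mol
(c) as written: contributes x
+159.9 = (+248.1) + (-108.6) + x
x = (+159.9 − (+139.5)) / (1) = 20.4 kJ/mol

ΔH_rxn = 20.4 kJ/mol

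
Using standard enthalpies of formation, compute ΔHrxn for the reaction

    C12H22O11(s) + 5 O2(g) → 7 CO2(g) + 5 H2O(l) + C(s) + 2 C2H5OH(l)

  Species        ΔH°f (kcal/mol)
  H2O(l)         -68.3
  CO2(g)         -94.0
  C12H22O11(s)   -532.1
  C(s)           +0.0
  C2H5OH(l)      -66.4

Products: 7·(-94.0) + 5·(-68.3) + 1·(+0.0) + 2·(-66.4) = -1132.3
Reactants: 1·(-532.1) + 5·(+0.0) = -532.1
ΔHrxn = (-1132.3) − (-532.1) = -600.2 kcal/mol

ΔHrxn = -600.2 kcal/mol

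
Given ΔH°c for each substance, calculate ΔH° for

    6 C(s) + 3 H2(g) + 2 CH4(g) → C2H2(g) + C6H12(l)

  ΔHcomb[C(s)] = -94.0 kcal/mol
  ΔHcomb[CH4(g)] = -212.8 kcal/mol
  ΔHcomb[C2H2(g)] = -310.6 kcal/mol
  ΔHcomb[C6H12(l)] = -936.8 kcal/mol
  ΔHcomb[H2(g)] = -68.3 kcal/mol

With combustion enthalpies, reactants minus products:
= [6·(-94.0) + 3·(-68.3) + 2·(-212.8)] − [1·(-310.6) + 1·(-936.8)]
= 52.9 kcal/mol

ΔH° = 52.9 kcal/mol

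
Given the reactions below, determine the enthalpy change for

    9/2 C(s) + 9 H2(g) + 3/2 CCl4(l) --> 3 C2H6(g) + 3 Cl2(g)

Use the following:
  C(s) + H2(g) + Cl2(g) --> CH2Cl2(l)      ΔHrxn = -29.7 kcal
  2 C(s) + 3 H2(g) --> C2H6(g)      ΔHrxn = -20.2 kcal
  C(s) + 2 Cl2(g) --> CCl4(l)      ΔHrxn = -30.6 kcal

ΔHrxn = -14.7 kcal

equation 1: not needed.
equation 2 × 3: (3)·(-20.2) = -60.6 kcal
equation 3 reversed and × 3/2: (-3/2)·(-30.6) = +45.9 kcal
ΔHrxn = (-60.6) + (+45.9) = -14.7 kcal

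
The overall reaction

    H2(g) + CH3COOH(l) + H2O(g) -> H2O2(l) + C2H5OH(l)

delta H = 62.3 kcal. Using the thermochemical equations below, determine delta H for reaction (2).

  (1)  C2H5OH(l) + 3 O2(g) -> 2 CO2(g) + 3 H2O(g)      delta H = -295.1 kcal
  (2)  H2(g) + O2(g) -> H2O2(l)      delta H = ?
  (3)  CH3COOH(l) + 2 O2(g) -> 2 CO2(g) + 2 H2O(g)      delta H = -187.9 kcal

(1) reversed (C2H5OH(l) must end up as a product): +295.1 kcal
(2) as written (H2O2(l) already on the product side): contributes x
(3) as written (CH3COOH(l) already on the reactant side): -187.9 kcal
+62.3 = (+295.1) + (-187.9) + x
x = (+62.3 − (+107.2)) / (1) = -44.9 kcal

delta H = -44.9 kcal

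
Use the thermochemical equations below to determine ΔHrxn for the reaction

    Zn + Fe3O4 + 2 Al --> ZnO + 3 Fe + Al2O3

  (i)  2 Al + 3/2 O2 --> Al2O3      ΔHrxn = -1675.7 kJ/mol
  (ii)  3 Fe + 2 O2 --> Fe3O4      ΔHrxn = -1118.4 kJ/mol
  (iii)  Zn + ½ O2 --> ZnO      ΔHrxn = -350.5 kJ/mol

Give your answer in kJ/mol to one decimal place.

ΔHrxn = -907.8 kJ/mol

(i) as written: -1675.7 kJ/mol
(ii) reversed: +1118.4 kJ/mol
(iii) as written: -350.5 kJ/mol
Summing the manipulated equations, ΔHrxn = (1)·(-1675.7) + (-1)·(-1118.4) + (1)·(-350.5) = -907.8 kJ/mol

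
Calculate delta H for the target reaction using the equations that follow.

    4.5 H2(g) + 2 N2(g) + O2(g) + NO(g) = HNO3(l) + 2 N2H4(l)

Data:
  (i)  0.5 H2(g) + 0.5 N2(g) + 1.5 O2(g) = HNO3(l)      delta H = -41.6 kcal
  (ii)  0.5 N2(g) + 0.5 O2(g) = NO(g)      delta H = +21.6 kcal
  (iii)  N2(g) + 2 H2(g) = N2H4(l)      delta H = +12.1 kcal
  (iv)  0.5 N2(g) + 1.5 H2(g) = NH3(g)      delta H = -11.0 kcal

(i) as written (HNO3(l) already on the product side): -41.6 kcal
(ii) reversed (reverse to put NO(g) on the reactant side): -21.6 kcal
(iii) × 2 (×2 to match 2 N2H4(l) in the target): (2)·(+12.1) = +24.2 kcal
(iv): not needed (NH3(g) appears nowhere else).
Summing the manipulated equations, delta H = (-41.6) + (-21.6) + (+24.2) = -39.0 kcal

delta H = -39.0 kcal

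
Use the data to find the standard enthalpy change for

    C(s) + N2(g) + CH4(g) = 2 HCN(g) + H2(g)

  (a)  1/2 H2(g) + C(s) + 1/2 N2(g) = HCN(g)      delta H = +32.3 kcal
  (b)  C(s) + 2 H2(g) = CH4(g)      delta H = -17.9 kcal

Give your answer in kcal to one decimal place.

(a) × 2 (×2 to match 2 HCN(g) in the target): (2)·(+32.3) = +64.6 kcal
(b) reversed (CH4(g) must end up as a reactant): +17.9 kcal
delta H = (+64.6) + (+17.9) = 82.5 kcal

delta H = 82.5 kcal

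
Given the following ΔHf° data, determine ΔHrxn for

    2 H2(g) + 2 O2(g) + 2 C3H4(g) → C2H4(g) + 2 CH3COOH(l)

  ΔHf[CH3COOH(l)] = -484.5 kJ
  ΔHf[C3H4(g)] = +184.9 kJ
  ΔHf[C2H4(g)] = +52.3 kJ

ΔH°rxn = Σ nΔHf°(products) − Σ nΔHf°(reactants).
Products: 1·(+52.3) + 2·(-484.5) = -916.7
Reactants: 2·(+0.0) + 2·(+0.0) + 2·(+184.9) = +369.8
ΔHrxn = (-916.7) − (+369.8) = -1286.5 kJ

ΔHrxn = -1286.5 kJ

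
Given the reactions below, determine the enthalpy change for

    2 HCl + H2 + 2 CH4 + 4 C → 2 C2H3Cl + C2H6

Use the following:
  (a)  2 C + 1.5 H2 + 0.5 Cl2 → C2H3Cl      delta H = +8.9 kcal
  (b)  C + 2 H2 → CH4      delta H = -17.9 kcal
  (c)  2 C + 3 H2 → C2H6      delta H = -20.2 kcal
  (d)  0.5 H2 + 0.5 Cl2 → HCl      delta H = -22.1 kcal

(a) × 2: (2)·(+8.9) = +17.8 kcal
(b) reversed and × 2: (-2)·(-17.9) = +35.8 kcal
(c) as written: -20.2 kcal
(d) reversed and × 2: (-2)·(-22.1) = +44.2 kcal
By Hess's law, delta H = (2)·(+8.9) + (-2)·(-17.9) + (1)·(-20.2) + (-2)·(-22.1) = 77.6 kcal

delta H = 77.6 kcal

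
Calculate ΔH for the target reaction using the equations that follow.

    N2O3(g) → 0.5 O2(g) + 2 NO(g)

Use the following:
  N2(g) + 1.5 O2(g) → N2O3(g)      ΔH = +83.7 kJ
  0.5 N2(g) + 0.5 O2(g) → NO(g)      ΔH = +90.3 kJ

ΔH = 96.9 kJ

equation 1 reversed (N2O3(g) must end up as a reactant): -83.7 kJ
equation 2 × 2 (scale by 2 for the 2 NO(g)): (2)·(+90.3) = +180.6 kJ
ΔH = (-1)·(+83.7) + (2)·(+90.3) = 96.9 kJ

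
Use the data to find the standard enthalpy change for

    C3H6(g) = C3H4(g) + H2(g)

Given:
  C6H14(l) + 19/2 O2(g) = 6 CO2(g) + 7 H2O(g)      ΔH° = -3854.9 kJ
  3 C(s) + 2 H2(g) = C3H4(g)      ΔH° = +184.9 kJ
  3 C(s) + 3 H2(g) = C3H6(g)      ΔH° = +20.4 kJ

equation 1: not needed (H2O(g) appears nowhere else).
equation 2 as written (C3H4(g) already on the product side): +184.9 kJ
equation 3 reversed (reverse to put C3H6(g) on the reactant side): -20.4 kJ
By Hess's law, ΔH° = (+184.9) + (-20.4) = 164.5 kJ

ΔH° = 164.5 kJ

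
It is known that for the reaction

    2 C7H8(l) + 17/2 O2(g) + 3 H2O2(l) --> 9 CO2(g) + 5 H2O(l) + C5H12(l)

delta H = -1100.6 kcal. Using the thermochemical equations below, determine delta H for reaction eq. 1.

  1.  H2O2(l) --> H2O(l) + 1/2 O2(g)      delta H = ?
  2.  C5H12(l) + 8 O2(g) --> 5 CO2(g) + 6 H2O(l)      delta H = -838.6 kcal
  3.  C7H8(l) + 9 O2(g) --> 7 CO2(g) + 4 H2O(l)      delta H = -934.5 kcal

eq. 1 × 3 (×3 to match 3 H2O2(l) in the target): contributes 3·x
eq. 2 reversed (C5H12(l) must end up as a product): +838.6 kcal
eq. 3 × 2 (scale by 2 for the 2 C7H8(l)): (2)·(-934.5) = -1869.0 kcal
-1100.6 = (+838.6) + (-1869.0) + 3·x
x = (-1100.6 − (-1030.4)) / (3) = -23.4 kcal

delta H = -23.4 kcal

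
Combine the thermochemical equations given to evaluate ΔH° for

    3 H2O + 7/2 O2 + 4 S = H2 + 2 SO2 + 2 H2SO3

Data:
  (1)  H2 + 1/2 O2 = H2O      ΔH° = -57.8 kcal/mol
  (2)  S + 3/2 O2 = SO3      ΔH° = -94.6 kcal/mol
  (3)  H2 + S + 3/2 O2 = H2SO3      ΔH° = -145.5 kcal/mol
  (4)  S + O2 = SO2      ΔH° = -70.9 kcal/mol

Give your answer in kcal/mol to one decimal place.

(1) reversed and × 3: (-3)·(-57.8) = +173.4 kcal/mol
(2): not needed.
(3) × 2: (2)·(-145.5) = -291.0 kcal/mol
(4) × 2: (2)·(-70.9) = -141.8 kcal/mol
By Hess's law, ΔH° = (-3)·(-57.8) + (2)·(-145.5) + (2)·(-70.9) = -259.4 kcal/mol

ΔH° = -259.4 kcal/mol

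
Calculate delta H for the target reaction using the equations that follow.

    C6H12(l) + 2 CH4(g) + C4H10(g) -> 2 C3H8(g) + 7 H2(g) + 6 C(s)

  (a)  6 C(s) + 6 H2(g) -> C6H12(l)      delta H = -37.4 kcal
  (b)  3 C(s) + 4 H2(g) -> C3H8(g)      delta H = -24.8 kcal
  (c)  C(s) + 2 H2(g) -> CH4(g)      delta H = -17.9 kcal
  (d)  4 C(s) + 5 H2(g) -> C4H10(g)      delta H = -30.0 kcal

delta H = 53.6 kcal

(a) reversed: +37.4 kcal
(b) × 2: (2)·(-24.8) = -49.6 kcal
(c) reversed and × 2: (-2)·(-17.9) = +35.8 kcal
(d) reversed: +30.0 kcal
Summing the manipulated equations, delta H = (+37.4) + (-49.6) + (+35.8) + (+30.0) = 53.6 kcal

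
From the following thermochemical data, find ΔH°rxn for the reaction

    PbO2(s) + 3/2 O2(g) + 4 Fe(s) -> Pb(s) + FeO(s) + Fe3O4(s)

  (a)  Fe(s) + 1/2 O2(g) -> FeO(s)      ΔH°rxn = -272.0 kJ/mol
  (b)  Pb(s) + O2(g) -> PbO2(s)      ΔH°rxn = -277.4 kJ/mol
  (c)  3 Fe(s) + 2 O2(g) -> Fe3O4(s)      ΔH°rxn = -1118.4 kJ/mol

(a) as written (FeO(s) already on the product side): -272.0 kJ/mol
(b) reversed (PbO2(s) must end up as a reactant): +277.4 kJ/mol
(c) as written (Fe3O4(s) already on the product side): -1118.4 kJ/mol
Combining the equations, ΔH°rxn = (1)·(-272.0) + (-1)·(-277.4) + (1)·(-1118.4) = -1113.0 kJ/mol

ΔH°rxn = -1113.0 kJ/mol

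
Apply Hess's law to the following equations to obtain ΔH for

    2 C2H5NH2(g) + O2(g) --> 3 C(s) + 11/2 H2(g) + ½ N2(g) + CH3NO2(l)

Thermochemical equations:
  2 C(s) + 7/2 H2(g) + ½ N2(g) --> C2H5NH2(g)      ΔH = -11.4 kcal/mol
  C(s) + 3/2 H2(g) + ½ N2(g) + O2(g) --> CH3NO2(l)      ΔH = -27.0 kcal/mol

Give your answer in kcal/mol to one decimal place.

equation 1 reversed and × 2: (-2)·(-11.4) = +22.8 kcal/mol
equation 2 as written: -27.0 kcal/mol
ΔH = (-2)·(-11.4) + (1)·(-27.0) = -4.2 kcal/mol

ΔH = -4.2 kcal/mol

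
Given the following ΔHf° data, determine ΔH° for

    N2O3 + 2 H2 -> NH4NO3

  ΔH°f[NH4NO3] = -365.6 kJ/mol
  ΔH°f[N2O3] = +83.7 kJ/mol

ΔH° = -449.3 kJ/mol

Products: 1·(-365.6) = -365.6
Reactants: 1·(+83.7) + 2·(+0.0) = +83.7
ΔH° = (-365.6) − (+83.7) = -449.3 kJ/mol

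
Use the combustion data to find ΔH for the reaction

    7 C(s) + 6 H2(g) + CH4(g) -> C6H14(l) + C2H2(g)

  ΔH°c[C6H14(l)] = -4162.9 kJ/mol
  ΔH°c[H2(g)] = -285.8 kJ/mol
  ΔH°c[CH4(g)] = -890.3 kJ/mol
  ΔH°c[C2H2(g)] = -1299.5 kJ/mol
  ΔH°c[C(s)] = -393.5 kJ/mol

Using ΔH = Σ nΔHc°(reactants) − Σ nΔHc°(products):
= [7·(-393.5) + 6·(-285.8) + 1·(-890.3)] − [1·(-4162.9) + 1·(-1299.5)]
= 102.8 kJ/mol

ΔH = 102.8 kJ/mol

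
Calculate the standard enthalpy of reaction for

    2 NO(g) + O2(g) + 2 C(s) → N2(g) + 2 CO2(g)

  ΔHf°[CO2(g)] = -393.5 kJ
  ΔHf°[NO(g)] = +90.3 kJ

Products: 1·(+0.0) + 2·(-393.5) = -787.0
Reactants: 2·(+90.3) + 1·(+0.0) + 2·(+0.0) = +180.6
ΔH°rxn = (-787.0) − (+180.6) = -967.6 kJ

ΔH°rxn = -967.6 kJ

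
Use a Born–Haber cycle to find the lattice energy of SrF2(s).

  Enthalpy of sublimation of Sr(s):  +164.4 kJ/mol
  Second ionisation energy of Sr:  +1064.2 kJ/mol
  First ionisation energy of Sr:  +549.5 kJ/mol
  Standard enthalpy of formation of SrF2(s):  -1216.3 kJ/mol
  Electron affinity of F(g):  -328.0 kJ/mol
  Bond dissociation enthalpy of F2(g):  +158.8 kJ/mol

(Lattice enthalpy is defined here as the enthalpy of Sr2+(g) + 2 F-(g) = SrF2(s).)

U = -2497.2 kJ/mol

ΔHf° = 1·ΔHsub + 1·(ΣIE) + 1·D(F2) + 2·EA + U
-1216.3 = 1·(+164.4) + 1·(+1613.7) + 1·(+158.8) + 2·(-328.0) + U
U = -1216.3 − (+1280.9) = -2497.2 kJ/mol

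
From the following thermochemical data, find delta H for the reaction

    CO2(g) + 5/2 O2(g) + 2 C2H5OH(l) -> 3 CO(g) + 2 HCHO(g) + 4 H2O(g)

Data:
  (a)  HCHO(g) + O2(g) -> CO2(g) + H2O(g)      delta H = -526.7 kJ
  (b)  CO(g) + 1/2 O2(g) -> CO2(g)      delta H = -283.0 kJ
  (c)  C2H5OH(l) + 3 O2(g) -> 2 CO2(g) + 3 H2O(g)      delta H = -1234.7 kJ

delta H = -567.0 kJ

(a) reversed and × 2: (-2)·(-526.7) = +1053.4 kJ
(b) reversed and × 3: (-3)·(-283.0) = +849.0 kJ
(c) × 2: (2)·(-1234.7) = -2469.4 kJ
Combining the equations, delta H = (+1053.4) + (+849.0) + (-2469.4) = -567.0 kJ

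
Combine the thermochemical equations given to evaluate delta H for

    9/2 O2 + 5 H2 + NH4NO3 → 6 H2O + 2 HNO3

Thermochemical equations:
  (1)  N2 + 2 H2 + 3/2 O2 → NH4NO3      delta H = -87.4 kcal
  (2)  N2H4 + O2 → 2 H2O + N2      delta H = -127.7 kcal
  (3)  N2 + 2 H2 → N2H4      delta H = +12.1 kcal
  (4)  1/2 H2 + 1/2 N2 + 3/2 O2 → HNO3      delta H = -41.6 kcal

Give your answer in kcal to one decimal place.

delta H = -342.6 kcal

(1) reversed: +87.4 kcal
(2) × 3: (3)·(-127.7) = -383.1 kcal
(3) × 3: (3)·(+12.1) = +36.3 kcal
(4) × 2: (2)·(-41.6) = -83.2 kcal
By Hess's law, delta H = (-1)·(-87.4) + (3)·(-127.7) + (3)·(+12.1) + (2)·(-41.6) = -342.6 kcal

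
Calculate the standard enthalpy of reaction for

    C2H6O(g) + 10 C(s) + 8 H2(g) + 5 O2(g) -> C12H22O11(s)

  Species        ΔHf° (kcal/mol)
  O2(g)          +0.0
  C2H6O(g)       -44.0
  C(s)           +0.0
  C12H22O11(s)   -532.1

ΔHrxn = -488.1 kcal/mol

ΔH°rxn = Σ nΔHf°(products) − Σ nΔHf°(reactants).
Products: 1·(-532.1) = -532.1
Reactants: 1·(-44.0) + 10·(+0.0) + 8·(+0.0) + 5·(+0.0) = -44.0
ΔHrxn = (-532.1) − (-44.0) = -488.1 kcal/mol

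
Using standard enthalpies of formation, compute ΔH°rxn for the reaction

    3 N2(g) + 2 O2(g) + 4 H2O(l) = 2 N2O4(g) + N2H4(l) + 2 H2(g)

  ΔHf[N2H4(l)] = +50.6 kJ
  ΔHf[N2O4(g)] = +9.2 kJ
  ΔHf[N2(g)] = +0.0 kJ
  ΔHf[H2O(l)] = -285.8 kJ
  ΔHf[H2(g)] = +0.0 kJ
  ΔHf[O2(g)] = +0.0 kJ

ΔH°rxn = 1212.2 kJ

Products: 2·(+9.2) + 1·(+50.6) + 2·(+0.0) = +69.0
Reactants: 3·(+0.0) + 2·(+0.0) + 4·(-285.8) = -1143.2
ΔH°rxn = (+69.0) − (-1143.2) = 1212.2 kJ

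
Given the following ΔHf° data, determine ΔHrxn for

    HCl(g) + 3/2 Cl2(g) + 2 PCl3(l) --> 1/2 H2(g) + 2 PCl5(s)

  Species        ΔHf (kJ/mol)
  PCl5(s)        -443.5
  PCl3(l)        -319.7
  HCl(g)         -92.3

ΔHrxn = -155.3 kJ/mol

Products: 1/2·(+0.0) + 2·(-443.5) = -887.0
Reactants: 1·(-92.3) + 3/2·(+0.0) + 2·(-319.7) = -731.7
ΔHrxn = (-887.0) − (-731.7) = -155.3 kJ/mol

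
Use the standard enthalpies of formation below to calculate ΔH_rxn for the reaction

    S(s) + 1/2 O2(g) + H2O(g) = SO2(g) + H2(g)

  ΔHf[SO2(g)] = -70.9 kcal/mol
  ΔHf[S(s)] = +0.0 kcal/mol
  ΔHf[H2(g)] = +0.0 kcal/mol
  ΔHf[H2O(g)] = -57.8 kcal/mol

Products: 1·(-70.9) + 1·(+0.0) = -70.9
Reactants: 1·(+0.0) + 1/2·(+0.0) + 1·(-57.8) = -57.8
ΔH_rxn = (-70.9) − (-57.8) = -13.1 kcal/mol

ΔH_rxn = -13.1 kcal/mol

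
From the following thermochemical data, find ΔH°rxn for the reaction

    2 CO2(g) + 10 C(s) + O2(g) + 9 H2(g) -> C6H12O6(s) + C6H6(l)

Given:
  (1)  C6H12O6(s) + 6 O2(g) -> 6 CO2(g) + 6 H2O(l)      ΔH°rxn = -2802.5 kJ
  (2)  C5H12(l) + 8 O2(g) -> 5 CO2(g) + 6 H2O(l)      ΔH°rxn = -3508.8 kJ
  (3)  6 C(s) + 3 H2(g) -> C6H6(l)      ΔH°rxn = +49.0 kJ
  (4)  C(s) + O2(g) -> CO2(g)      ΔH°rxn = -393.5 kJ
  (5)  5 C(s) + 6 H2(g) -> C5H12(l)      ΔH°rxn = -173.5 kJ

ΔH°rxn = -437.3 kJ

(1) reversed (C6H12O6(s) must end up as a product): +2802.5 kJ
(2) as written: -3508.8 kJ
(3) as written (C6H6(l) already on the product side): +49.0 kJ
(4) reversed: +393.5 kJ
(5) as written: -173.5 kJ
ΔH°rxn = (+2802.5) + (-3508.8) + (+49.0) + (+393.5) + (-173.5) = -437.3 kJ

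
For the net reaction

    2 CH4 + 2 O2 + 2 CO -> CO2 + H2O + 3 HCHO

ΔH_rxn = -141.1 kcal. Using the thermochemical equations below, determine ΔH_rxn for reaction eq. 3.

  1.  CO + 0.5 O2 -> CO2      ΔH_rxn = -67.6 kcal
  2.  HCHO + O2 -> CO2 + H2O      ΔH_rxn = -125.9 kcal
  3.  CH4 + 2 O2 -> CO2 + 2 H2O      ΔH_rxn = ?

ΔH_rxn = -191.8 kcal

eq. 1 × 2 (×2 to match 2 CO in the target): (2)·(-67.6) = -135.2 kcal
eq. 2 reversed and × 3 (reverse to put HCHO on the product side; ×3 to match 3 HCHO in the target): (-3)·(-125.9) = +377.7 kcal
eq. 3 × 2 (scale by 2 for the 2 CH4): contributes 2·x
-141.1 = (-135.2) + (+377.7) + 2·x
x = (-141.1 − (+242.5)) / (2) = -191.8 kcal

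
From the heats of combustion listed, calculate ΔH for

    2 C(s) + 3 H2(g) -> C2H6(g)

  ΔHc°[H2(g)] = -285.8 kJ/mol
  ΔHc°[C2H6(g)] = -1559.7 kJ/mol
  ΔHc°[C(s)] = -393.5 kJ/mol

With combustion enthalpies, reactants minus products:
= [2·(-393.5) + 3·(-285.8)] − [1·(-1559.7)]
= -84.7 kJ/mol

ΔH = -84.7 kJ/mol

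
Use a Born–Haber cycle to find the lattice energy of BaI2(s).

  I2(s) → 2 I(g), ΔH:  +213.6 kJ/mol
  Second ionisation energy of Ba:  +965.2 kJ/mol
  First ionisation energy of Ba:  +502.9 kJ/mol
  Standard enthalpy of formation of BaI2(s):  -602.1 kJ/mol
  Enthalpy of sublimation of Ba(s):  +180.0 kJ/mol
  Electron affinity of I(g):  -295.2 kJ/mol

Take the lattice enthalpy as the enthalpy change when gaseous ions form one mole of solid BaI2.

U = -1873.4 kJ/mol

ΔHf° = 1·ΔHsub + 1·(ΣIE) + 1·D(I2) + 2·EA + U
-602.1 = 1·(+180.0) + 1·(+1468.1) + 1·(+213.6) + 2·(-295.2) + U
U = -602.1 − (+1271.3) = -1873.4 kJ/mol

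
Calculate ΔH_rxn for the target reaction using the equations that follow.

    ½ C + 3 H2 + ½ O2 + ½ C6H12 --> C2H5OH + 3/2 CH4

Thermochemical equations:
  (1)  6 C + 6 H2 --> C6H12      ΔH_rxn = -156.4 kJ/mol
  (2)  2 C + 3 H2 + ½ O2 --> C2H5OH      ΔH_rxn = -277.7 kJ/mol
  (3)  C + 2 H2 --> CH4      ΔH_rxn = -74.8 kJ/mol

(1) reversed and × 1/2: (-1/2)·(-156.4) = +78.2 kJ/mol
(2) as written: -277.7 kJ/mol
(3) × 3/2: (3/2)·(-74.8) = -112.2 kJ/mol
Combining the equations, ΔH_rxn = (-1/2)·(-156.4) + (1)·(-277.7) + (3/2)·(-74.8) = -311.7 kJ/mol

ΔH_rxn = -311.7 kJ/mol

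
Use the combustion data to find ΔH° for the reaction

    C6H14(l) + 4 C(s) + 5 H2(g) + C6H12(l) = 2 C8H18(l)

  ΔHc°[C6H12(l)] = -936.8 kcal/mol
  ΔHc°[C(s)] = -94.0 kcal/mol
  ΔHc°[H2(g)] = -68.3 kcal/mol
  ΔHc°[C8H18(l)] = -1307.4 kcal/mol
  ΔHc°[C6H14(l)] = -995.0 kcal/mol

ΔH° = -34.5 kcal/mol

With combustion enthalpies, reactants minus products:
= [1·(-995.0) + 4·(-94.0) + 5·(-68.3) + 1·(-936.8)] − [2·(-1307.4)]
= -34.5 kcal/mol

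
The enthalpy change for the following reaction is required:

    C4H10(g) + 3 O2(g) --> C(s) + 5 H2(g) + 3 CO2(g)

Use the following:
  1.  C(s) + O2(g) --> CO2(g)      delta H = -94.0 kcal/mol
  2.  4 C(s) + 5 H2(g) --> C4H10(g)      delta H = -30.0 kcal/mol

delta H = -252.0 kcal/mol

eq. 1 × 3 (×3 to match 3 CO2(g) in the target): (3)·(-94.0) = -282.0 kcal/mol
eq. 2 reversed (reverse to put C4H10(g) on the reactant side): +30.0 kcal/mol
delta H = (3)·(-94.0) + (-1)·(-30.0) = -252.0 kcal/mol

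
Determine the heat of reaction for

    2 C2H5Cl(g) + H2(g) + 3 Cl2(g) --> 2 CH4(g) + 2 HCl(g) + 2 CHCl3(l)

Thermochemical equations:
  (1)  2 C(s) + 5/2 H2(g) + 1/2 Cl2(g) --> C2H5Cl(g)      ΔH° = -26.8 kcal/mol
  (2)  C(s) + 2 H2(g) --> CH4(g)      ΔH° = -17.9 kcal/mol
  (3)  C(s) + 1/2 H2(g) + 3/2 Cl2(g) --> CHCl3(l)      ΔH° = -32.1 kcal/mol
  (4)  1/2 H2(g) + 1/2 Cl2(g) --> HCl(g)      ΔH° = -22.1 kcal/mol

(1) reversed and × 2 (C2H5Cl(g) must end up as a reactant; ×2 to match 2 C2H5Cl(g) in the target): (-2)·(-26.8) = +53.6 kcal/mol
(2) × 2 (scale by 2 for the 2 CH4(g)): (2)·(-17.9) = -35.8 kcal/mol
(3) × 2 (scale by 2 for the 2 CHCl3(l)): (2)·(-32.1) = -64.2 kcal/mol
(4) × 2 (×2 to match 2 HCl(g) in the target): (2)·(-22.1) = -44.2 kcal/mol
Combining the equations, ΔH° = (+53.6) + (-35.8) + (-64.2) + (-44.2) = -90.6 kcal/mol

ΔH° = -90.6 kcal/mol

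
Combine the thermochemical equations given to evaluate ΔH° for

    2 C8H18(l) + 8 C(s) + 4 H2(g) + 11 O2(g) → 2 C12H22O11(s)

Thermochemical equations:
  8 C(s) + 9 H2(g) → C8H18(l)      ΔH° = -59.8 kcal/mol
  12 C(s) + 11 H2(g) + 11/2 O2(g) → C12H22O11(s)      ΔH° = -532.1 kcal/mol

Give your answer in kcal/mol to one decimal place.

equation 1 reversed and × 2: (-2)·(-59.8) = +119.6 kcal/mol
equation 2 × 2: (2)·(-532.1) = -1064.2 kcal/mol
ΔH° = (-2)·(-59.8) + (2)·(-532.1) = -944.6 kcal/mol

ΔH° = -944.6 kcal/mol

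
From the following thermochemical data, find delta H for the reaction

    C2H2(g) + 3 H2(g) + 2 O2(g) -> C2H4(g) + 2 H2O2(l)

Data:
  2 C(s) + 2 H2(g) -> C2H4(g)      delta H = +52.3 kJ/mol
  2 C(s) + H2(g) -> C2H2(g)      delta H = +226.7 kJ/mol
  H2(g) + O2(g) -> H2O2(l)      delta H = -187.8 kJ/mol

equation 1 as written (C2H4(g) already on the product side): +52.3 kJ/mol
equation 2 reversed (C2H2(g) must end up as a reactant): -226.7 kJ/mol
equation 3 × 2 (scale by 2 for the 2 H2O2(l)): (2)·(-187.8) = -375.6 kJ/mol
Since enthalpy is a state function, delta H = (+52.3) + (-226.7) + (-375.6) = -550.0 kJ/mol

delta H = -550.0 kJ/mol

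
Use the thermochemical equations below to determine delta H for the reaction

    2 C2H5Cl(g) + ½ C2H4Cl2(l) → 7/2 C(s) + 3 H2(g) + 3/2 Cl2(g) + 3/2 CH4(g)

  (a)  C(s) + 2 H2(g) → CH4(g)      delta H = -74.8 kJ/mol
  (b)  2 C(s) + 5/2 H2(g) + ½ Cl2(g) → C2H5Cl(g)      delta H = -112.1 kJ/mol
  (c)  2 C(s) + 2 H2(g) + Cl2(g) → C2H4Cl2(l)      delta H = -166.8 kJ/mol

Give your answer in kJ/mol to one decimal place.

(a) × 3/2: (3/2)·(-74.8) = -112.2 kJ/mol
(b) reversed and × 2: (-2)·(-112.1) = +224.2 kJ/mol
(c) reversed and × 1/2: (-1/2)·(-166.8) = +83.4 kJ/mol
delta H = (-112.2) + (+224.2) + (+83.4) = 195.4 kJ/mol

delta H = 195.4 kJ/mol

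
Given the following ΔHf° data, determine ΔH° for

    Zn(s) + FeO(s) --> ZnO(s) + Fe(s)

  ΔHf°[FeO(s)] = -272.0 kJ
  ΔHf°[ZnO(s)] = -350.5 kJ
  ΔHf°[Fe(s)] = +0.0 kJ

ΔH° = -78.5 kJ

Products: 1·(-350.5) + 1·(+0.0) = -350.5
Reactants: 1·(+0.0) + 1·(-272.0) = -272.0
ΔH° = (-350.5) − (-272.0) = -78.5 kJ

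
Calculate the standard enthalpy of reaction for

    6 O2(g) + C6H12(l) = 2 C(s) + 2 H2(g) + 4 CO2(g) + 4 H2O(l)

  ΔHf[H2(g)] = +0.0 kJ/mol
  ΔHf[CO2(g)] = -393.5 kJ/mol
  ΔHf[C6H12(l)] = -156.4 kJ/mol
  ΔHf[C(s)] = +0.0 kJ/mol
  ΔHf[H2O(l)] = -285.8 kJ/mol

Products: 2·(+0.0) + 2·(+0.0) + 4·(-393.5) + 4·(-285.8) = -2717.2
Reactants: 6·(+0.0) + 1·(-156.4) = -156.4
ΔH_rxn = (-2717.2) − (-156.4) = -2560.8 kJ/mol

ΔH_rxn = -2560.8 kJ/mol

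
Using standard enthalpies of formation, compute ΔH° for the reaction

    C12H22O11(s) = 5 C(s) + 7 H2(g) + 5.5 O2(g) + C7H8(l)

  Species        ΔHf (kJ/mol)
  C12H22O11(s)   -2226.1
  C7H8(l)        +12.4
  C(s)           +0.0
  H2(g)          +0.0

ΔH° = 2238.5 kJ/mol

Products: 5·(+0.0) + 7·(+0.0) + 11/2·(+0.0) + 1·(+12.4) = +12.4
Reactants: 1·(-2226.1) = -2226.1
ΔH° = (+12.4) − (-2226.1) = 2238.5 kJ/mol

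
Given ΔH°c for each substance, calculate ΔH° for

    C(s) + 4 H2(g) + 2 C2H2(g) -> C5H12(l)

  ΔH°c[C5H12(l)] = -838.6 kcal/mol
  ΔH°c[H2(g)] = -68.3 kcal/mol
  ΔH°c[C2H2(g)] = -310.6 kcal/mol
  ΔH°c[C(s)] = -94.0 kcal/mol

ΔH° = -149.8 kcal/mol

Using ΔH = Σ nΔHc°(reactants) − Σ nΔHc°(products):
= [1·(-94.0) + 4·(-68.3) + 2·(-310.6)] − [1·(-838.6)]
= -149.8 kcal/mol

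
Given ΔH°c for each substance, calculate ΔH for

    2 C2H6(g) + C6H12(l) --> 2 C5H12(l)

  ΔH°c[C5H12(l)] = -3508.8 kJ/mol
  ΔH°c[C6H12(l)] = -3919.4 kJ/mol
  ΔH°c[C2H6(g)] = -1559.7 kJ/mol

ΔH = -21.2 kJ/mol

Using ΔH = Σ nΔHc°(reactants) − Σ nΔHc°(products):
= [2·(-1559.7) + 1·(-3919.4)] − [2·(-3508.8)]
= -21.2 kJ/mol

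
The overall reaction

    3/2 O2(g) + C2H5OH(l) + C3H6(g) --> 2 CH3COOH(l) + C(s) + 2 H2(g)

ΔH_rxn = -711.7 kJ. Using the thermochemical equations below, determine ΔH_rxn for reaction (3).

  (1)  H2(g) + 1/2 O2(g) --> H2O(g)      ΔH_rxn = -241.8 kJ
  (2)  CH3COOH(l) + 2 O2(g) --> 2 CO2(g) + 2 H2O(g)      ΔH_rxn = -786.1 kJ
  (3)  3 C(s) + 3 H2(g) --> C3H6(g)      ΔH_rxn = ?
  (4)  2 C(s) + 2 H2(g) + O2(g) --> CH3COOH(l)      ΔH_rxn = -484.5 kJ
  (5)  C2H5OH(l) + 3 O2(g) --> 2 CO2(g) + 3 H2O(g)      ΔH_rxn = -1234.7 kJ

ΔH_rxn = 20.4 kJ

(1) reversed: +241.8 kJ
(2) reversed: +786.1 kJ
(3) reversed (C3H6(g) must end up as a reactant): contributes −x
(4) as written: -484.5 kJ
(5) as written (C2H5OH(l) already on the reactant side): -1234.7 kJ
-711.7 = (+241.8) + (+786.1) + (-484.5) + (-1234.7) − x
x = (-711.7 − (-691.3)) / (-1) = 20.4 kJ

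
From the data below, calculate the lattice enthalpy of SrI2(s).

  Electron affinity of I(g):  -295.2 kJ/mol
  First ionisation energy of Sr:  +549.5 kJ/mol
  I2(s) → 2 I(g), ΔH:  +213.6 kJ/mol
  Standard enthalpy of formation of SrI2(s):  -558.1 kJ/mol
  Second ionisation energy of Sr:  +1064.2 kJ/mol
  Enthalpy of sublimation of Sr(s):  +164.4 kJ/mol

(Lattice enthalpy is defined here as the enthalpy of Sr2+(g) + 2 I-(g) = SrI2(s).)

U = -1959.4 kJ/mol

ΔHf° = 1·ΔHsub + 1·(ΣIE) + 1·D(I2) + 2·EA + U
-558.1 = 1·(+164.4) + 1·(+1613.7) + 1·(+213.6) + 2·(-295.2) + U
U = -558.1 − (+1401.3) = -1959.4 kJ/mol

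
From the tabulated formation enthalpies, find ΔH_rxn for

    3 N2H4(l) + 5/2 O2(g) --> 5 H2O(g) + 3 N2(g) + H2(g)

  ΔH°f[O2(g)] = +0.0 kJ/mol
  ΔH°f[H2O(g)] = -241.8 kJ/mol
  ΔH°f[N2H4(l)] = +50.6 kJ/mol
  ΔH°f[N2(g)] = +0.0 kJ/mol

Products: 5·(-241.8) + 3·(+0.0) + 1·(+0.0) = -1209.0
Reactants: 3·(+50.6) + 5/2·(+0.0) = +151.8
ΔH_rxn = (-1209.0) − (+151.8) = -1360.8 kJ/mol

ΔH_rxn = -1360.8 kJ/mol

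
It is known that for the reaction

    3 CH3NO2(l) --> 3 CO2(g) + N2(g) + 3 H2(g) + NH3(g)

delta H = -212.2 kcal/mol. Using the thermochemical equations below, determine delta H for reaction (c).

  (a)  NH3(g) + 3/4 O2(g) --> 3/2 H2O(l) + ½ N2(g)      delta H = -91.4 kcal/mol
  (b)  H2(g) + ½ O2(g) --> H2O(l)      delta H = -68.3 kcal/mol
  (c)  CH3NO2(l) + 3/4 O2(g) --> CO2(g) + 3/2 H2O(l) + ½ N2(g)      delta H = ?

(a) reversed: +91.4 kcal/mol
(b) reversed and × 3: (-3)·(-68.3) = +204.9 kcal/mol
(c) × 3: contributes 3·x
-212.2 = (+91.4) + (+204.9) + 3·x
x = (-212.2 − (+296.3)) / (3) = -169.5 kcal/mol

delta H = -169.5 kcal/mol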